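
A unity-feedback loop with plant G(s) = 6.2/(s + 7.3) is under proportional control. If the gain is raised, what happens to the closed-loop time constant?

decrease

Closed-loop pole is at s = −(7.3+K_p·6.2); larger K_p moves it further left, so τ = 1/(7.3+K_p·6.2) decreases.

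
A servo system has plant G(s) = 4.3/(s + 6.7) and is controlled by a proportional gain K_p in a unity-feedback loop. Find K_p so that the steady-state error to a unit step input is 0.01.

K_p = 154

The loop is type 0, so e_ss(step) = 1/(1 + K_pos) with K_pos = K_p·G(0).
G(0) = 0.6418. Require 1/(1 + K_p·0.6418) = 0.01, so 1 + 0.6418·K_p = 100.
K_p = (100 − 1)/0.6418 = 154.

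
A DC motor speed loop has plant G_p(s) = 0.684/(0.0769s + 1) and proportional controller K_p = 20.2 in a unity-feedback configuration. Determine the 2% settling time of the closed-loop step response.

T_s ≈ 0.0208 s

Closed loop: T(s) = K_p·G_p/(1+K_p·G_p) = 13.82/(0.0769s + 1 + 13.82), with pole at s = −(1 + 13.82)/0.0769 = −192.7.
τ = 1/192.7 = 0.00519 s, so 2% settling time ≈ 4τ = 0.0208 s.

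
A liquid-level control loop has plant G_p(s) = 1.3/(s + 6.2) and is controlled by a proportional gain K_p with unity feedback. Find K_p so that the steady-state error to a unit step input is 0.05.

For a type-0 loop with proportional control, e_ss = 1/(1 + K_p·G_p(0)).
G_p(0) = 0.2097. Require 1/(1 + K_p·0.2097) = 0.05, so 1 + 0.2097·K_p = 20.
K_p = (20 − 1)/0.2097 = 90.6.

K_p = 90.6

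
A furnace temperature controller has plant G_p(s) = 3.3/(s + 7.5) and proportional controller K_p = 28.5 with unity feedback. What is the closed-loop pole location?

Closed-loop transfer function: T(s) = K_p·G_p(s)/(1 + K_p·G_p(s)) = 94.05/(s + 7.5 + 94.05) = 94.05/(s + 101.5).
The closed-loop pole is at s = −101.5.

s = -101.5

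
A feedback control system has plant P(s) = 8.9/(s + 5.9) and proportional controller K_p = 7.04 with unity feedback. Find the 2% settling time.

Closed-loop transfer function: T(s) = K_p·P(s)/(1 + K_p·P(s)) = 62.66/(s + 5.9 + 62.66) = 62.66/(s + 68.56).
Time constant τ = 1/68.56 = 0.01459 s, so the 2% settling time is about 4τ = 0.0583 s.

T_s ≈ 0.0583 s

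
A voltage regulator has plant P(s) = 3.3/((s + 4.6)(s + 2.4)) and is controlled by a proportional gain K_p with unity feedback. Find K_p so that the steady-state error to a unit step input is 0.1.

Steady-state error for a unit step on this type-0 loop is 1/(1 + K_p·P(0)).
P(0) = 0.2989. Require 1/(1 + K_p·0.2989) = 0.1, so 1 + 0.2989·K_p = 10.
K_p = (10 − 1)/0.2989 = 30.1.

K_p = 30.1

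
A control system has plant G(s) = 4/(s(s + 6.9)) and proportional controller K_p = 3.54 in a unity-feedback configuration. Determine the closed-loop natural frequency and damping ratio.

ω_n = 3.76 rad/s, ζ = 0.917

The closed-loop denominator is s(s+6.9) + 3.54·4 = s² + 6.9s + 14.16.
So ω_n² = 14.16 ⇒ ω_n = 3.763 rad/s, and ζ = 6.9/(2ω_n) = 0.917.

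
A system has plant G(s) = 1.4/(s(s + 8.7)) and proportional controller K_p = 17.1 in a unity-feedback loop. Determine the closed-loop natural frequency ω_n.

ω_n = 4.89 rad/s

The closed-loop denominator is s(s+8.7) + 17.1·1.4 = s² + 8.7s + 23.94.
So ω_n² = 23.94 ⇒ ω_n = 4.893 rad/s, and ζ = 8.7/(2ω_n) = 0.889.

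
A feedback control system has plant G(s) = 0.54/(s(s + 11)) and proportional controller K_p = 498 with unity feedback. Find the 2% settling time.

From 1 + K_pG(s) = 0: s² + 11s + 268.9 = 0 ⇒ ω_n = 16.4, ζ = 0.3354.
2% settling time T_s ≈ 4/(ζω_n) = 4/5.5 = 0.727 s.

T_s ≈ 0.727 s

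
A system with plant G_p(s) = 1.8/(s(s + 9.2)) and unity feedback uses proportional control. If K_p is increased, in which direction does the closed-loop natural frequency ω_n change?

ω_n = √(1.8·K_p), which grows with K_p.

increase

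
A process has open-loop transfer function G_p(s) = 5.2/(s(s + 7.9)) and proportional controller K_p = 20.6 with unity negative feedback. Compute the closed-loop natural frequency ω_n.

ω_n = 10.3 rad/s

1 + K_p·G_p(s) = 0 gives s² + 7.9s + 107.1 = 0.
Matching s² + 2ζω_n s + ω_n²: ω_n = √107.1 = 10.35 rad/s and 2ζω_n = 7.9, so ζ = 7.9/(2·10.35) = 0.382.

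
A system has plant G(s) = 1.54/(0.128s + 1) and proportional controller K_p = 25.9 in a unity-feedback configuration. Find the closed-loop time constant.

Closed loop: T(s) = K_p·G/(1+K_p·G) = 39.89/(0.128s + 1 + 39.89), with pole at s = −(1 + 39.89)/0.128 = −319.4.
Closed-loop time constant τ = 1/319.4 = 0.00313 s.

τ = 0.00313 s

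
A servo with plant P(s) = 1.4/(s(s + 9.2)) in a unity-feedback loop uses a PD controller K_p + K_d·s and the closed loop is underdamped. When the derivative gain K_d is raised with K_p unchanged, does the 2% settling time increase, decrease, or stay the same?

decrease

Characteristic equation s² + (9.2 + 1.4K_d)s + 1.4K_p = 0: raising K_d increases ζω_n = (9.2+1.4K_d)/2 while the loop stays underdamped, so T_s ≈ 4/(ζω_n) decreases.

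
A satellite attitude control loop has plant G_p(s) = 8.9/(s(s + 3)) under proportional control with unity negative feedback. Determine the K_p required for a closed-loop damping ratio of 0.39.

Closed-loop characteristic equation: s² + 3s + K_p·8.9 = 0.
So ω_n = √(8.9K_p) and 2ζω_n = 3, giving ζ = 3/(2√(8.9K_p)).
Setting ζ = 0.39: √(8.9K_p) = 3/(2·0.39) = 3.846, so K_p = 14.79/8.9 = 1.66.

K_p = 1.66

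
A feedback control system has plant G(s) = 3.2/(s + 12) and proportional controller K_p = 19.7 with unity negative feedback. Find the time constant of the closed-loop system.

τ = 0.0133 s

Closed-loop transfer function: T(s) = K_p·G(s)/(1 + K_p·G(s)) = 63.04/(s + 12 + 63.04) = 63.04/(s + 75.04).
Time constant τ = 1/75.04 = 0.0133 s.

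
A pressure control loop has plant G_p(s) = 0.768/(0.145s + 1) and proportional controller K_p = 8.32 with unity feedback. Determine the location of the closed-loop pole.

s = -50.96

Closed loop: T(s) = K_p·G_p/(1+K_p·G_p) = 6.39/(0.145s + 1 + 6.39), with pole at s = −(1 + 6.39)/0.145 = −50.96.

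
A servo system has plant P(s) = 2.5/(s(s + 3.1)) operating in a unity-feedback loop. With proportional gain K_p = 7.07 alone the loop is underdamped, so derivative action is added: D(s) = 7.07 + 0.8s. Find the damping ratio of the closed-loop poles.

ζ = 0.607

Forward path: (7.07 + 0.8s)·2.5/(s(s+3.1)). The closed-loop characteristic equation is s² + (3.1 + 2.5·0.8)s + 2.5·7.07 = 0.
That is s² + 5.1s + 17.68 = 0, so ω_n = 4.204 rad/s and ζ = 5.1/(2·4.204) = 0.6065.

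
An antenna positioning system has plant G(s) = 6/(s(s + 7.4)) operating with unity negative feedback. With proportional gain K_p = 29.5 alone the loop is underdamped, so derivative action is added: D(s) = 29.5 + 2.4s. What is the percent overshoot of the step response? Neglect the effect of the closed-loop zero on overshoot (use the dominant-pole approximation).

Forward path: (29.5 + 2.4s)·6/(s(s+7.4)). The closed-loop characteristic equation is s² + (7.4 + 6·2.4)s + 6·29.5 = 0.
That is s² + 21.8s + 177 = 0, so ω_n = 13.3 rad/s and ζ = 21.8/(2·13.3) = 0.8193.
%OS = 100·exp(−πζ/√(1−ζ²)) = 1.12%.

1.12%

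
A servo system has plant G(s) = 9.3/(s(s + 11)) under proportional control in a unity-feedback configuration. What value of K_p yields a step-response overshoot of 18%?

K_p = 14.2

From %OS = 100·exp(−πζ/√(1−ζ²)) = 18%, ζ = −ln(0.18)/√(π²+ln²(0.18)) = 0.4791.
Characteristic equation s² + 11s + 9.3K_p = 0 gives ζ = 11/(2√(9.3K_p)).
Setting ζ = 0.4791: √(9.3K_p) = 11/(2·0.4791) = 11.48, so K_p = 131.8/9.3 = 14.2.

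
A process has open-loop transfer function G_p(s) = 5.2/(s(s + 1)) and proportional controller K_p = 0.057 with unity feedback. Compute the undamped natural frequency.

ω_n = 0.544 rad/s

1 + K_p·G_p(s) = 0 gives s² + 1s + 0.2964 = 0.
So ω_n² = 0.2964 ⇒ ω_n = 0.5444 rad/s, and ζ = 1/(2ω_n) = 0.918.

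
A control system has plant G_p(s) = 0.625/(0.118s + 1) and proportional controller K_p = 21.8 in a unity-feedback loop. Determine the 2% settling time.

Closed loop: T(s) = K_p·G_p/(1+K_p·G_p) = 13.62/(0.118s + 1 + 13.62), with pole at s = −(1 + 13.62)/0.118 = −123.9.
τ = 1/123.9 = 0.008068 s, so 2% settling time ≈ 4τ = 0.0323 s.

T_s ≈ 0.0323 s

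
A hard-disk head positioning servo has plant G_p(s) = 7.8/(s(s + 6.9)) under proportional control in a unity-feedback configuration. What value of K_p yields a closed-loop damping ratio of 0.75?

Closed-loop characteristic equation: s² + 6.9s + K_p·7.8 = 0.
So ω_n = √(7.8K_p) and 2ζω_n = 6.9, giving ζ = 6.9/(2√(7.8K_p)).
Setting ζ = 0.75: √(7.8K_p) = 6.9/(2·0.75) = 4.6, so K_p = 21.16/7.8 = 2.71.

K_p = 2.71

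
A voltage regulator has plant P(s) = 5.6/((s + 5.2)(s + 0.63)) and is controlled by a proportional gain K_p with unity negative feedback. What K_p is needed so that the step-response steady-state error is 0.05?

The loop is type 0, so e_ss(step) = 1/(1 + K_pos) with K_pos = K_p·P(0).
P(0) = 1.709. Require 1/(1 + K_p·1.709) = 0.05, so 1 + 1.709·K_p = 20.
K_p = (20 − 1)/1.709 = 11.1.

K_p = 11.1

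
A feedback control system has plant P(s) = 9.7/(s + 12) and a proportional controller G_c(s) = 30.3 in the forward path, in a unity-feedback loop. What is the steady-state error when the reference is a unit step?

0.0392

The loop is type 0. Static position error constant K_pos = G_c(0)·P(0) = 30.3·0.8083 = 24.49.
Steady-state error to a unit step: e_ss = 1/(1+K_pos) = 1/25.49 = 0.0392.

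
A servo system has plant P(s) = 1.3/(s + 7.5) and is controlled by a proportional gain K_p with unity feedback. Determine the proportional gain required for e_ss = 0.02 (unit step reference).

For a type-0 loop with proportional control, e_ss = 1/(1 + K_p·P(0)).
P(0) = 0.1733. Require 1/(1 + K_p·0.1733) = 0.02, so 1 + 0.1733·K_p = 50.
K_p = (50 − 1)/0.1733 = 283.

K_p = 283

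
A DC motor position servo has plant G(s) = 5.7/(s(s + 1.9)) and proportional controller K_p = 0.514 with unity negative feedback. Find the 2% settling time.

Closed-loop characteristic equation: s² + 1.9s + 2.93 = 0, so ω_n = 1.712 rad/s and ζ = 1.9/(2·1.712) = 0.555.
2% settling time T_s ≈ 4/(ζω_n) = 4/0.95 = 4.21 s.

T_s ≈ 4.21 s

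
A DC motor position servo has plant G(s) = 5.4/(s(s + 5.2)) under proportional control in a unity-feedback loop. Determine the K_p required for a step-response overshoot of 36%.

K_p = 13.1

From %OS = 100·exp(−πζ/√(1−ζ²)) = 36%, ζ = −ln(0.36)/√(π²+ln²(0.36)) = 0.3093.
Characteristic equation s² + 5.2s + 5.4K_p = 0 gives ζ = 5.2/(2√(5.4K_p)).
Setting ζ = 0.3093: √(5.4K_p) = 5.2/(2·0.3093) = 8.407, so K_p = 70.68/5.4 = 13.1.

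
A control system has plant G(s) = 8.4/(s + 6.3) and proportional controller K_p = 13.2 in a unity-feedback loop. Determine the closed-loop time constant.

τ = 0.00853 s

Closed-loop transfer function: T(s) = K_p·G(s)/(1 + K_p·G(s)) = 110.9/(s + 6.3 + 110.9) = 110.9/(s + 117.2).
Time constant τ = 1/117.2 = 0.00853 s.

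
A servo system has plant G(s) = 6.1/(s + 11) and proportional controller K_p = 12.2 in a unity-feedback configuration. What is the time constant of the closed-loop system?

τ = 0.0117 s

Closed-loop transfer function: T(s) = K_p·G(s)/(1 + K_p·G(s)) = 74.42/(s + 11 + 74.42) = 74.42/(s + 85.42).
Time constant τ = 1/85.42 = 0.0117 s.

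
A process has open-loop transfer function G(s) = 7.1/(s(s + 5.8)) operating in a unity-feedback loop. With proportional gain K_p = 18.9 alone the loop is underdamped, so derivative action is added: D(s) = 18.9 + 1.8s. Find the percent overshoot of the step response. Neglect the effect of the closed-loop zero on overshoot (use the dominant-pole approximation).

Forward path: (18.9 + 1.8s)·7.1/(s(s+5.8)). The closed-loop characteristic equation is s² + (5.8 + 7.1·1.8)s + 7.1·18.9 = 0.
That is s² + 18.58s + 134.2 = 0, so ω_n = 11.58 rad/s and ζ = 18.58/(2·11.58) = 0.802.
%OS = 100·exp(−πζ/√(1−ζ²)) = 1.47%.

1.47%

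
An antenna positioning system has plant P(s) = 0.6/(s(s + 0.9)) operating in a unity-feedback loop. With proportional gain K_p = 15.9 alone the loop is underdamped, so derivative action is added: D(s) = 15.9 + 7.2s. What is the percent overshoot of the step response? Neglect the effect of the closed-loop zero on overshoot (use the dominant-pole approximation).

Forward path: (15.9 + 7.2s)·0.6/(s(s+0.9)). The closed-loop characteristic equation is s² + (0.9 + 0.6·7.2)s + 0.6·15.9 = 0.
That is s² + 5.22s + 9.54 = 0, so ω_n = 3.089 rad/s and ζ = 5.22/(2·3.089) = 0.845.
%OS = 100·exp(−πζ/√(1−ζ²)) = 0.698%.

0.698%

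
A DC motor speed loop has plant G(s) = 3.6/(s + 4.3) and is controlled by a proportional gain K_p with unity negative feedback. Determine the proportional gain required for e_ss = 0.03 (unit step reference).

K_p = 38.6

The loop is type 0, so e_ss(step) = 1/(1 + K_pos) with K_pos = K_p·G(0).
G(0) = 0.8372. Require 1/(1 + K_p·0.8372) = 0.03, so 1 + 0.8372·K_p = 33.33.
K_p = (33.33 − 1)/0.8372 = 38.6.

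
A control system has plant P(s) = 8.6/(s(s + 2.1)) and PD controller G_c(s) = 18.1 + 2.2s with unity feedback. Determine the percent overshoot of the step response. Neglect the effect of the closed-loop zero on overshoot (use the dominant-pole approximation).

0.736%

Forward path: (18.1 + 2.2s)·8.6/(s(s+2.1)). The closed-loop characteristic equation is s² + (2.1 + 8.6·2.2)s + 8.6·18.1 = 0.
That is s² + 21.02s + 155.7 = 0, so ω_n = 12.48 rad/s and ζ = 21.02/(2·12.48) = 0.8424.
%OS = 100·exp(−πζ/√(1−ζ²)) = 0.736%.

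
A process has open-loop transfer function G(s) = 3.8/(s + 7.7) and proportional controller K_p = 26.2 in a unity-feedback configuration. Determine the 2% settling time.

Closed-loop transfer function: T(s) = K_p·G(s)/(1 + K_p·G(s)) = 99.56/(s + 7.7 + 99.56) = 99.56/(s + 107.3).
Time constant τ = 1/107.3 = 0.009323 s, so the 2% settling time is about 4τ = 0.0373 s.

T_s ≈ 0.0373 s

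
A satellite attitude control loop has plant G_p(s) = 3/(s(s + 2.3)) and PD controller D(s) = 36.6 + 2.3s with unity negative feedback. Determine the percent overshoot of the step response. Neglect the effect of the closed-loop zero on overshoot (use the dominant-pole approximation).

21.5%

Forward path: (36.6 + 2.3s)·3/(s(s+2.3)). The closed-loop characteristic equation is s² + (2.3 + 3·2.3)s + 3·36.6 = 0.
That is s² + 9.2s + 109.8 = 0, so ω_n = 10.48 rad/s and ζ = 9.2/(2·10.48) = 0.439.
%OS = 100·exp(−πζ/√(1−ζ²)) = 21.5%.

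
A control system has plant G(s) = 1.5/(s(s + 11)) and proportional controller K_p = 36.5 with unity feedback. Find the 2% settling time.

The closed-loop denominator s² + 11s + 54.75 gives ω_n = √54.75 = 7.399 and ζ = 11/(2ω_n) = 0.7433.
2% settling time T_s ≈ 4/(ζω_n) = 4/5.5 = 0.727 s.

T_s ≈ 0.727 s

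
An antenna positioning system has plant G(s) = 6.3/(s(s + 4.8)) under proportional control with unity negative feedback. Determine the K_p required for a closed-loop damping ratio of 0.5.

K_p = 3.66

Closed-loop characteristic equation: s² + 4.8s + K_p·6.3 = 0.
So ω_n = √(6.3K_p) and 2ζω_n = 4.8, giving ζ = 4.8/(2√(6.3K_p)).
Setting ζ = 0.5: √(6.3K_p) = 4.8/(2·0.5) = 4.8, so K_p = 23.04/6.3 = 3.66.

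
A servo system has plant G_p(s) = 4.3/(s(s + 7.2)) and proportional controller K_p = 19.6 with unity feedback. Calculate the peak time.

T_p = 0.372 s

The closed-loop denominator s² + 7.2s + 84.28 gives ω_n = √84.28 = 9.18 and ζ = 7.2/(2ω_n) = 0.3921.
Damped frequency ω_d = ω_n√(1−ζ²) = 8.445 rad/s, so peak time T_p = π/ω_d = 0.372 s.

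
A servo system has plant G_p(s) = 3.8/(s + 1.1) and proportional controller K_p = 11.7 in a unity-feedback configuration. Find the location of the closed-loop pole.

Closed-loop transfer function: T(s) = K_p·G_p(s)/(1 + K_p·G_p(s)) = 44.46/(s + 1.1 + 44.46) = 44.46/(s + 45.56).
The closed-loop pole is at s = −45.56.

s = -45.56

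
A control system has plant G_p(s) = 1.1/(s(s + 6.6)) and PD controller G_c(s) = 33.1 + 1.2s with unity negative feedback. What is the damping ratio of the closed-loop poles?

ζ = 0.656

Forward path: (33.1 + 1.2s)·1.1/(s(s+6.6)). The closed-loop characteristic equation is s² + (6.6 + 1.1·1.2)s + 1.1·33.1 = 0.
That is s² + 7.92s + 36.41 = 0, so ω_n = 6.034 rad/s and ζ = 7.92/(2·6.034) = 0.6563.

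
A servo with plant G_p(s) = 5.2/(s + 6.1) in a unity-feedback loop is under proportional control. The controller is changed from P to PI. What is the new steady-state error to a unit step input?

0

Adding integral action puts a pole at s = 0 in the forward path, raising the system type to 1; a type-1 loop has zero steady-state error to a step.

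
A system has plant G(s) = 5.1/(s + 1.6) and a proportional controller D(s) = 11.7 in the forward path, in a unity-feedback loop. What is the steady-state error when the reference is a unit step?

0.0261

The loop is type 0. Static position error constant K_pos = D(0)·G(0) = 11.7·3.187 = 37.29.
Steady-state error to a unit step: e_ss = 1/(1+K_pos) = 1/38.29 = 0.0261.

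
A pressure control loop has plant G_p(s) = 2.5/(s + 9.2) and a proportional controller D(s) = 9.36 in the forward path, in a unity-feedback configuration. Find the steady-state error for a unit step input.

0.282

The loop is type 0. Static position error constant K_pos = D(0)·G_p(0) = 9.36·0.2717 = 2.543.
Steady-state error to a unit step: e_ss = 1/(1+K_pos) = 1/3.543 = 0.282.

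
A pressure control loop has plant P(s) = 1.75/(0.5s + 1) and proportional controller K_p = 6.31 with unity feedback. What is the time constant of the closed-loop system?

Closed loop: T(s) = K_p·P/(1+K_p·P) = 11.04/(0.5s + 1 + 11.04), with pole at s = −(1 + 11.04)/0.5 = −24.08.
Closed-loop time constant τ = 1/24.08 = 0.0415 s.

τ = 0.0415 s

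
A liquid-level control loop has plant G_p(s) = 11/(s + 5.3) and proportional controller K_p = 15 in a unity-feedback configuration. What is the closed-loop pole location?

Closed-loop transfer function: T(s) = K_p·G_p(s)/(1 + K_p·G_p(s)) = 165/(s + 5.3 + 165) = 165/(s + 170.3).
The closed-loop pole is at s = −170.3.

s = -170.3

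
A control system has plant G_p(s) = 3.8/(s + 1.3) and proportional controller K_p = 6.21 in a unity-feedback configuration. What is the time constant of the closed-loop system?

Closed-loop transfer function: T(s) = K_p·G_p(s)/(1 + K_p·G_p(s)) = 23.6/(s + 1.3 + 23.6) = 23.6/(s + 24.9).
Time constant τ = 1/24.9 = 0.0402 s.

τ = 0.0402 s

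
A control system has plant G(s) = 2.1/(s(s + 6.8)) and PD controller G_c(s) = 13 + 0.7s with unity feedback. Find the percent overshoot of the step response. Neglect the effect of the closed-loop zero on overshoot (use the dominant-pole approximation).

1.71%

Forward path: (13 + 0.7s)·2.1/(s(s+6.8)). The closed-loop characteristic equation is s² + (6.8 + 2.1·0.7)s + 2.1·13 = 0.
That is s² + 8.27s + 27.3 = 0, so ω_n = 5.225 rad/s and ζ = 8.27/(2·5.225) = 0.7914.
%OS = 100·exp(−πζ/√(1−ζ²)) = 1.71%.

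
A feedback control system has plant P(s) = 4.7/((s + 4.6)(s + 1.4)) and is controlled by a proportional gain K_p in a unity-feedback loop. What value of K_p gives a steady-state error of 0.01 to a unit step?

Steady-state error for a unit step on this type-0 loop is 1/(1 + K_p·P(0)).
P(0) = 0.7298. Require 1/(1 + K_p·0.7298) = 0.01, so 1 + 0.7298·K_p = 100.
K_p = (100 − 1)/0.7298 = 136.

K_p = 136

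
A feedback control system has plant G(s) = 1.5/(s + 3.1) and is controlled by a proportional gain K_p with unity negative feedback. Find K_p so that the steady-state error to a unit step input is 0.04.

Steady-state error for a unit step on this type-0 loop is 1/(1 + K_p·G(0)).
G(0) = 0.4839. Require 1/(1 + K_p·0.4839) = 0.04, so 1 + 0.4839·K_p = 25.
K_p = (25 − 1)/0.4839 = 49.6.

K_p = 49.6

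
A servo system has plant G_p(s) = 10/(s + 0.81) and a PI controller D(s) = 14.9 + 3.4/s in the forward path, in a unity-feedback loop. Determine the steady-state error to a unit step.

0

The open loop D(s)G_p(s) has a pole at the origin (type 1), so the static position error constant is infinite and e_ss = 1/(1+∞) = 0.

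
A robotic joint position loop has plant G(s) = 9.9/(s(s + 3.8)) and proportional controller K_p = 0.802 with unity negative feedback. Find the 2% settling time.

T_s ≈ 2.11 s

From 1 + K_pG(s) = 0: s² + 3.8s + 7.94 = 0 ⇒ ω_n = 2.818, ζ = 0.6743.
2% settling time T_s ≈ 4/(ζω_n) = 4/1.9 = 2.11 s.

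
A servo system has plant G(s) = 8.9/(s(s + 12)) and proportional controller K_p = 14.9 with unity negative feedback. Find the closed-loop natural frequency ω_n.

1 + K_p·G(s) = 0 gives s² + 12s + 132.6 = 0.
Matching s² + 2ζω_n s + ω_n²: ω_n = √132.6 = 11.52 rad/s and 2ζω_n = 12, so ζ = 12/(2·11.52) = 0.521.

ω_n = 11.5 rad/s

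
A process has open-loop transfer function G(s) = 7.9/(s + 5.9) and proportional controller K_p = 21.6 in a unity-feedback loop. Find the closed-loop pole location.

Closed-loop transfer function: T(s) = K_p·G(s)/(1 + K_p·G(s)) = 170.6/(s + 5.9 + 170.6) = 170.6/(s + 176.5).
The closed-loop pole is at s = −176.5.

s = -176.5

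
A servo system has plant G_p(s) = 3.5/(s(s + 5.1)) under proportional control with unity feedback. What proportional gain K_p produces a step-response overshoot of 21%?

K_p = 9.39

From %OS = 100·exp(−πζ/√(1−ζ²)) = 21%, ζ = −ln(0.21)/√(π²+ln²(0.21)) = 0.4449.
Characteristic equation s² + 5.1s + 3.5K_p = 0 gives ζ = 5.1/(2√(3.5K_p)).
Setting ζ = 0.4449: √(3.5K_p) = 5.1/(2·0.4449) = 5.732, so K_p = 32.85/3.5 = 9.39.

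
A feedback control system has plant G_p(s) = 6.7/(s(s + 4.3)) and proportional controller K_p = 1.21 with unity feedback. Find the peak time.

T_p = 1.68 s

The closed-loop denominator s² + 4.3s + 8.107 gives ω_n = √8.107 = 2.847 and ζ = 4.3/(2ω_n) = 0.7551.
Damped frequency ω_d = ω_n√(1−ζ²) = 1.867 rad/s, so peak time T_p = π/ω_d = 1.68 s.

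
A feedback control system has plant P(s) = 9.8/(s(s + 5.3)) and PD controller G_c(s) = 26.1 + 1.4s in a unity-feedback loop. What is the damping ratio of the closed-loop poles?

ζ = 0.595

Forward path: (26.1 + 1.4s)·9.8/(s(s+5.3)). The closed-loop characteristic equation is s² + (5.3 + 9.8·1.4)s + 9.8·26.1 = 0.
That is s² + 19.02s + 255.8 = 0, so ω_n = 15.99 rad/s and ζ = 19.02/(2·15.99) = 0.5946.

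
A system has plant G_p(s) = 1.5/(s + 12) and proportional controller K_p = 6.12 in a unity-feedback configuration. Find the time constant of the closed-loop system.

τ = 0.0472 s

Closed-loop transfer function: T(s) = K_p·G_p(s)/(1 + K_p·G_p(s)) = 9.18/(s + 12 + 9.18) = 9.18/(s + 21.18).
Time constant τ = 1/21.18 = 0.0472 s.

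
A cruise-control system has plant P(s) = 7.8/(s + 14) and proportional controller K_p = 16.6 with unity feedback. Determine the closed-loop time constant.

τ = 0.00697 s

Closed-loop transfer function: T(s) = K_p·P(s)/(1 + K_p·P(s)) = 129.5/(s + 14 + 129.5) = 129.5/(s + 143.5).
Time constant τ = 1/143.5 = 0.00697 s.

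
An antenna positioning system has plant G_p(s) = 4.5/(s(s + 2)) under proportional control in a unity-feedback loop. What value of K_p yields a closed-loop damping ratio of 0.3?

K_p = 2.47

Closed-loop characteristic equation: s² + 2s + K_p·4.5 = 0.
So ω_n = √(4.5K_p) and 2ζω_n = 2, giving ζ = 2/(2√(4.5K_p)).
Setting ζ = 0.3: √(4.5K_p) = 2/(2·0.3) = 3.333, so K_p = 11.11/4.5 = 2.47.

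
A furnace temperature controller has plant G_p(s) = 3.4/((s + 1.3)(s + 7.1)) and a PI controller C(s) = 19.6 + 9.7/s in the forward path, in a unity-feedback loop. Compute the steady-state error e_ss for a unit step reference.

0

The open loop C(s)G_p(s) has a pole at the origin (type 1), so the static position error constant is infinite and e_ss = 1/(1+∞) = 0.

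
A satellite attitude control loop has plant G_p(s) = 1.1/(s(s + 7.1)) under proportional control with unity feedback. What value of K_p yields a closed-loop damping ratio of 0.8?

K_p = 17.9

Closed-loop characteristic equation: s² + 7.1s + K_p·1.1 = 0.
So ω_n = √(1.1K_p) and 2ζω_n = 7.1, giving ζ = 7.1/(2√(1.1K_p)).
Setting ζ = 0.8: √(1.1K_p) = 7.1/(2·0.8) = 4.437, so K_p = 19.69/1.1 = 17.9.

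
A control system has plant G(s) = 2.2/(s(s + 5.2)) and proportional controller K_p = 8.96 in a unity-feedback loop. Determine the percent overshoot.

The closed-loop denominator s² + 5.2s + 19.71 gives ω_n = √19.71 = 4.44 and ζ = 5.2/(2ω_n) = 0.5856.
%OS = 100·exp(−πζ/√(1−ζ²)) = 100·exp(−π·0.5856/√0.6571) = 10.3%.

10.3%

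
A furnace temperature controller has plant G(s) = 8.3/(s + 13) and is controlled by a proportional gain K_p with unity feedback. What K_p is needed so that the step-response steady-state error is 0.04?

K_p = 37.6

Steady-state error for a unit step on this type-0 loop is 1/(1 + K_p·G(0)).
G(0) = 0.6385. Require 1/(1 + K_p·0.6385) = 0.04, so 1 + 0.6385·K_p = 25.
K_p = (25 − 1)/0.6385 = 37.6.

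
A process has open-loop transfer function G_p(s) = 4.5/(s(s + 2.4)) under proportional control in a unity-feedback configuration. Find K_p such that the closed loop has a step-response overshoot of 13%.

From %OS = 100·exp(−πζ/√(1−ζ²)) = 13%, ζ = −ln(0.13)/√(π²+ln²(0.13)) = 0.5446.
Characteristic equation s² + 2.4s + 4.5K_p = 0 gives ζ = 2.4/(2√(4.5K_p)).
Setting ζ = 0.5446: √(4.5K_p) = 2.4/(2·0.5446) = 2.203, so K_p = 4.854/4.5 = 1.08.

K_p = 1.08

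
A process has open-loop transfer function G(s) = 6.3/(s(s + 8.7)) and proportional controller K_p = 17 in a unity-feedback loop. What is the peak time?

The closed-loop denominator s² + 8.7s + 107.1 gives ω_n = √107.1 = 10.35 and ζ = 8.7/(2ω_n) = 0.4203.
Damped frequency ω_d = ω_n√(1−ζ²) = 9.39 rad/s, so peak time T_p = π/ω_d = 0.335 s.

T_p = 0.335 s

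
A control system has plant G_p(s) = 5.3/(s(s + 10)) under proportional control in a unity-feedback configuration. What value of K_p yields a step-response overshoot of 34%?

From %OS = 100·exp(−πζ/√(1−ζ²)) = 34%, ζ = −ln(0.34)/√(π²+ln²(0.34)) = 0.3248.
Characteristic equation s² + 10s + 5.3K_p = 0 gives ζ = 10/(2√(5.3K_p)).
Setting ζ = 0.3248: √(5.3K_p) = 10/(2·0.3248) = 15.4, so K_p = 237/5.3 = 44.7.

K_p = 44.7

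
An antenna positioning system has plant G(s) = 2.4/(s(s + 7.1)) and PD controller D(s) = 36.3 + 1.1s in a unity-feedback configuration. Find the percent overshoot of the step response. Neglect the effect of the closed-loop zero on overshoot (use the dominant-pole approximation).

Forward path: (36.3 + 1.1s)·2.4/(s(s+7.1)). The closed-loop characteristic equation is s² + (7.1 + 2.4·1.1)s + 2.4·36.3 = 0.
That is s² + 9.74s + 87.12 = 0, so ω_n = 9.334 rad/s and ζ = 9.74/(2·9.334) = 0.5218.
%OS = 100·exp(−πζ/√(1−ζ²)) = 14.6%.

14.6%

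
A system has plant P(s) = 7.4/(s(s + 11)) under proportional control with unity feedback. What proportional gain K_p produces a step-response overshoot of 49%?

From %OS = 100·exp(−πζ/√(1−ζ²)) = 49%, ζ = −ln(0.49)/√(π²+ln²(0.49)) = 0.2214.
Characteristic equation s² + 11s + 7.4K_p = 0 gives ζ = 11/(2√(7.4K_p)).
Setting ζ = 0.2214: √(7.4K_p) = 11/(2·0.2214) = 24.84, so K_p = 617/7.4 = 83.4.

K_p = 83.4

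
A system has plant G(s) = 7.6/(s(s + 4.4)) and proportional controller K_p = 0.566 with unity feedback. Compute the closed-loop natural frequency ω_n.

ω_n = 2.07 rad/s

With unity feedback the closed-loop characteristic equation is s² + 4.4s + 0.566·7.6 = s² + 4.4s + 4.302 = 0.
So ω_n² = 4.302 ⇒ ω_n = 2.074 rad/s, and ζ = 4.4/(2ω_n) = 1.06.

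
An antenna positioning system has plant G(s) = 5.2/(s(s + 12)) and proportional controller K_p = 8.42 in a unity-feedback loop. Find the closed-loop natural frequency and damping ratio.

ω_n = 6.62 rad/s, ζ = 0.907

The closed-loop denominator is s(s+12) + 8.42·5.2 = s² + 12s + 43.78.
Matching s² + 2ζω_n s + ω_n²: ω_n = √43.78 = 6.617 rad/s and 2ζω_n = 12, so ζ = 12/(2·6.617) = 0.907.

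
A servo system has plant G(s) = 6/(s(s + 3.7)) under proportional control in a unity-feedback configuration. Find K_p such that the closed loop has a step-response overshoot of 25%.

K_p = 3.5

From %OS = 100·exp(−πζ/√(1−ζ²)) = 25%, ζ = −ln(0.25)/√(π²+ln²(0.25)) = 0.4037.
Characteristic equation s² + 3.7s + 6K_p = 0 gives ζ = 3.7/(2√(6K_p)).
Setting ζ = 0.4037: √(6K_p) = 3.7/(2·0.4037) = 4.582, so K_p = 21/6 = 3.5.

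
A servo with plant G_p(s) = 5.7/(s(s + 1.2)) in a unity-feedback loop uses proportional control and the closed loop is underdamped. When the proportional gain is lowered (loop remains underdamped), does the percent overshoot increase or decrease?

decrease

ζ = 1.2/(2√(5.7K_p)) rises as K_p falls; higher damping means less overshoot.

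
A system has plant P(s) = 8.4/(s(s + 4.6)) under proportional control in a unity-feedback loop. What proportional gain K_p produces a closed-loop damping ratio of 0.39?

K_p = 4.14

Closed-loop characteristic equation: s² + 4.6s + K_p·8.4 = 0.
So ω_n = √(8.4K_p) and 2ζω_n = 4.6, giving ζ = 4.6/(2√(8.4K_p)).
Setting ζ = 0.39: √(8.4K_p) = 4.6/(2·0.39) = 5.897, so K_p = 34.78/8.4 = 4.14.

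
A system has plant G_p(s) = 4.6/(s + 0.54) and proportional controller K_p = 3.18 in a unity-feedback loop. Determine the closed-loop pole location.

Closed-loop transfer function: T(s) = K_p·G_p(s)/(1 + K_p·G_p(s)) = 14.63/(s + 0.54 + 14.63) = 14.63/(s + 15.17).
The closed-loop pole is at s = −15.17.

s = -15.17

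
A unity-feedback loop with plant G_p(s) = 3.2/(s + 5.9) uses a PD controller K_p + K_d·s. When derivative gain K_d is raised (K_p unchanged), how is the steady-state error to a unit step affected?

unchanged

At s = 0 the derivative term contributes nothing: C(0) = K_p regardless of K_d, so K_pos = K_p·G_p(0) and e_ss are unchanged.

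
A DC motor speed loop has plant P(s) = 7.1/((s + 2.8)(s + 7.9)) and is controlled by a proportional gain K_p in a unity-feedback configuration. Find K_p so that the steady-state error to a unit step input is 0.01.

K_p = 308

The loop is type 0, so e_ss(step) = 1/(1 + K_pos) with K_pos = K_p·P(0).
P(0) = 0.321. Require 1/(1 + K_p·0.321) = 0.01, so 1 + 0.321·K_p = 100.
K_p = (100 − 1)/0.321 = 308.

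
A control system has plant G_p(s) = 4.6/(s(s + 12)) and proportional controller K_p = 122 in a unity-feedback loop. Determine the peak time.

T_p = 0.137 s

Closed-loop characteristic equation: s² + 12s + 561.2 = 0, so ω_n = 23.69 rad/s and ζ = 12/(2·23.69) = 0.2533.
Damped frequency ω_d = ω_n√(1−ζ²) = 22.92 rad/s, so peak time T_p = π/ω_d = 0.137 s.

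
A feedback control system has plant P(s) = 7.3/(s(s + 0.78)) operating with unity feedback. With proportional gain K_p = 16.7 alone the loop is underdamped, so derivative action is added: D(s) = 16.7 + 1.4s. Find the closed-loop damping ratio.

Forward path: (16.7 + 1.4s)·7.3/(s(s+0.78)). The closed-loop characteristic equation is s² + (0.78 + 7.3·1.4)s + 7.3·16.7 = 0.
That is s² + 11s + 121.9 = 0, so ω_n = 11.04 rad/s and ζ = 11/(2·11.04) = 0.4981.

ζ = 0.498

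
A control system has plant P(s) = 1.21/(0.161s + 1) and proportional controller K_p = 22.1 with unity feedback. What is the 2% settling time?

T_s ≈ 0.0232 s

Closed loop: T(s) = K_p·P/(1+K_p·P) = 26.74/(0.161s + 1 + 26.74), with pole at s = −(1 + 26.74)/0.161 = −172.3.
τ = 1/172.3 = 0.005804 s, so 2% settling time ≈ 4τ = 0.0232 s.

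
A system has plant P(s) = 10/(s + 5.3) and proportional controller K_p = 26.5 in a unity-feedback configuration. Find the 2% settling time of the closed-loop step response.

Closed-loop transfer function: T(s) = K_p·P(s)/(1 + K_p·P(s)) = 265/(s + 5.3 + 265) = 265/(s + 270.3).
Time constant τ = 1/270.3 = 0.0037 s, so the 2% settling time is about 4τ = 0.0148 s.

T_s ≈ 0.0148 s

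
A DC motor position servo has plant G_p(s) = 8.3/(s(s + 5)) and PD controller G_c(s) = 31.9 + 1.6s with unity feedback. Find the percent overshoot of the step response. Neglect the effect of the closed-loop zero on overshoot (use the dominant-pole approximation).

11.8%

Forward path: (31.9 + 1.6s)·8.3/(s(s+5)). The closed-loop characteristic equation is s² + (5 + 8.3·1.6)s + 8.3·31.9 = 0.
That is s² + 18.28s + 264.8 = 0, so ω_n = 16.27 rad/s and ζ = 18.28/(2·16.27) = 0.5617.
%OS = 100·exp(−πζ/√(1−ζ²)) = 11.8%.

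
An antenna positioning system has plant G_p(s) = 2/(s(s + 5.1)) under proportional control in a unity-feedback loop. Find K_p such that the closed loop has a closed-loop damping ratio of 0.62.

Closed-loop characteristic equation: s² + 5.1s + K_p·2 = 0.
So ω_n = √(2K_p) and 2ζω_n = 5.1, giving ζ = 5.1/(2√(2K_p)).
Setting ζ = 0.62: √(2K_p) = 5.1/(2·0.62) = 4.113, so K_p = 16.92/2 = 8.46.

K_p = 8.46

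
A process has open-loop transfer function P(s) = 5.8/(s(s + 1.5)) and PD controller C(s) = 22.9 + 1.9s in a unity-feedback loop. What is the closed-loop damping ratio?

Forward path: (22.9 + 1.9s)·5.8/(s(s+1.5)). The closed-loop characteristic equation is s² + (1.5 + 5.8·1.9)s + 5.8·22.9 = 0.
That is s² + 12.52s + 132.8 = 0, so ω_n = 11.52 rad/s and ζ = 12.52/(2·11.52) = 0.5432.

ζ = 0.543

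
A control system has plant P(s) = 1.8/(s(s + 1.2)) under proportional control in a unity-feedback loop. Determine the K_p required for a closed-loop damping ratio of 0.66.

K_p = 0.459

Closed-loop characteristic equation: s² + 1.2s + K_p·1.8 = 0.
So ω_n = √(1.8K_p) and 2ζω_n = 1.2, giving ζ = 1.2/(2√(1.8K_p)).
Setting ζ = 0.66: √(1.8K_p) = 1.2/(2·0.66) = 0.9091, so K_p = 0.8264/1.8 = 0.459.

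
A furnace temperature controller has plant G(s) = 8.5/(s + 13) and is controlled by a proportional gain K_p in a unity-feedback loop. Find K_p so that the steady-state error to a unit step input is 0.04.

The loop is type 0, so e_ss(step) = 1/(1 + K_pos) with K_pos = K_p·G(0).
G(0) = 0.6538. Require 1/(1 + K_p·0.6538) = 0.04, so 1 + 0.6538·K_p = 25.
K_p = (25 − 1)/0.6538 = 36.7.

K_p = 36.7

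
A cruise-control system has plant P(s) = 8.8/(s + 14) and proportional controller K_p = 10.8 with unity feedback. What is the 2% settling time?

Closed-loop transfer function: T(s) = K_p·P(s)/(1 + K_p·P(s)) = 95.04/(s + 14 + 95.04) = 95.04/(s + 109).
Time constant τ = 1/109 = 0.009171 s, so the 2% settling time is about 4τ = 0.0367 s.

T_s ≈ 0.0367 s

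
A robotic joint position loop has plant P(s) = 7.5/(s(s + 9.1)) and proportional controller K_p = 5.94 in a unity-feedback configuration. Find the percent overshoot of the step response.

5.36%

The closed-loop denominator s² + 9.1s + 44.55 gives ω_n = √44.55 = 6.675 and ζ = 9.1/(2ω_n) = 0.6817.
%OS = 100·exp(−πζ/√(1−ζ²)) = 100·exp(−π·0.6817/√0.5353) = 5.36%.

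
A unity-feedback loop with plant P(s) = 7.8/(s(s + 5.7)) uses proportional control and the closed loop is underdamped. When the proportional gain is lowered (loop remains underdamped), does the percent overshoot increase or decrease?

decrease

ζ = 5.7/(2√(7.8K_p)) rises as K_p falls; higher damping means less overshoot.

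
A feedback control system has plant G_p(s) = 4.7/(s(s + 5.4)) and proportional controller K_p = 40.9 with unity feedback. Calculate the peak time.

The closed-loop denominator s² + 5.4s + 192.2 gives ω_n = √192.2 = 13.86 and ζ = 5.4/(2ω_n) = 0.1947.
Damped frequency ω_d = ω_n√(1−ζ²) = 13.6 rad/s, so peak time T_p = π/ω_d = 0.231 s.

T_p = 0.231 s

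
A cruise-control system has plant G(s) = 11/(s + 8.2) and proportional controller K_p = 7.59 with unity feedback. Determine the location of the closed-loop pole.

s = -91.69

Closed-loop transfer function: T(s) = K_p·G(s)/(1 + K_p·G(s)) = 83.49/(s + 8.2 + 83.49) = 83.49/(s + 91.69).
The closed-loop pole is at s = −91.69.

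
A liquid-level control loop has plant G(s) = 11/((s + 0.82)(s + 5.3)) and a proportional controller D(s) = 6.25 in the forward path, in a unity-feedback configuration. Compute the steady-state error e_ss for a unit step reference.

0.0595

The loop is type 0. Static position error constant K_pos = D(0)·G(0) = 6.25·2.531 = 15.82.
Steady-state error to a unit step: e_ss = 1/(1+K_pos) = 1/16.82 = 0.0595.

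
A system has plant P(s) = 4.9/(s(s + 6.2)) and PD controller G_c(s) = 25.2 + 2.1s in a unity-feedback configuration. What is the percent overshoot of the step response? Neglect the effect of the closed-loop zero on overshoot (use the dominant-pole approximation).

3.09%

Forward path: (25.2 + 2.1s)·4.9/(s(s+6.2)). The closed-loop characteristic equation is s² + (6.2 + 4.9·2.1)s + 4.9·25.2 = 0.
That is s² + 16.49s + 123.5 = 0, so ω_n = 11.11 rad/s and ζ = 16.49/(2·11.11) = 0.742.
%OS = 100·exp(−πζ/√(1−ζ²)) = 3.09%.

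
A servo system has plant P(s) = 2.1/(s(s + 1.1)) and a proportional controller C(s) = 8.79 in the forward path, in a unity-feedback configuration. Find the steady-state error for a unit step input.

The open loop C(s)P(s) has a pole at the origin (type 1), so the static position error constant is infinite and e_ss = 1/(1+∞) = 0.

0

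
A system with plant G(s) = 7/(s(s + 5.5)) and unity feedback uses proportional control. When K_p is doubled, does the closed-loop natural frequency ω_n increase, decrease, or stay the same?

increase

ω_n = √(7·K_p), which grows with K_p.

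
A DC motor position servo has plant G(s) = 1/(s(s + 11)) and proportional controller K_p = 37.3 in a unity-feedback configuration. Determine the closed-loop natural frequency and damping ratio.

ω_n = 6.11 rad/s, ζ = 0.901

The closed-loop denominator is s(s+11) + 37.3·1 = s² + 11s + 37.3.
So ω_n² = 37.3 ⇒ ω_n = 6.107 rad/s, and ζ = 11/(2ω_n) = 0.901.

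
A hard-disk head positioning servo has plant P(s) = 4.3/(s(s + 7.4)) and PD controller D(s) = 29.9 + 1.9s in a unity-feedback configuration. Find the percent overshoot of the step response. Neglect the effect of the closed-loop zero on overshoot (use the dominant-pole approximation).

Forward path: (29.9 + 1.9s)·4.3/(s(s+7.4)). The closed-loop characteristic equation is s² + (7.4 + 4.3·1.9)s + 4.3·29.9 = 0.
That is s² + 15.57s + 128.6 = 0, so ω_n = 11.34 rad/s and ζ = 15.57/(2·11.34) = 0.6866.
%OS = 100·exp(−πζ/√(1−ζ²)) = 5.15%.

5.15%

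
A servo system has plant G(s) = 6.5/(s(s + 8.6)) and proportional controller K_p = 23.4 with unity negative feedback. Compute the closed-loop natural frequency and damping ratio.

1 + K_p·G(s) = 0 gives s² + 8.6s + 152.1 = 0.
Matching s² + 2ζω_n s + ω_n²: ω_n = √152.1 = 12.33 rad/s and 2ζω_n = 8.6, so ζ = 8.6/(2·12.33) = 0.349.

ω_n = 12.3 rad/s, ζ = 0.349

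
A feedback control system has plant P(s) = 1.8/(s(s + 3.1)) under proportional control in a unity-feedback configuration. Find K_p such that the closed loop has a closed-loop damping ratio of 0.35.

Closed-loop characteristic equation: s² + 3.1s + K_p·1.8 = 0.
So ω_n = √(1.8K_p) and 2ζω_n = 3.1, giving ζ = 3.1/(2√(1.8K_p)).
Setting ζ = 0.35: √(1.8K_p) = 3.1/(2·0.35) = 4.429, so K_p = 19.61/1.8 = 10.9.

K_p = 10.9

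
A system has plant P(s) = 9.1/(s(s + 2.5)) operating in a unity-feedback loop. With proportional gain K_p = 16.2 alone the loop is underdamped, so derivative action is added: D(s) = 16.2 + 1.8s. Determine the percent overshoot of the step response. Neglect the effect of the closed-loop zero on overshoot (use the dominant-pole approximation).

Forward path: (16.2 + 1.8s)·9.1/(s(s+2.5)). The closed-loop characteristic equation is s² + (2.5 + 9.1·1.8)s + 9.1·16.2 = 0.
That is s² + 18.88s + 147.4 = 0, so ω_n = 12.14 rad/s and ζ = 18.88/(2·12.14) = 0.7775.
%OS = 100·exp(−πζ/√(1−ζ²)) = 2.06%.

2.06%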